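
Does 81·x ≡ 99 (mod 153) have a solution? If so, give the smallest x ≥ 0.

5

gcd(81, 153) = 9, and 9 | 99, so solutions exist.
Divide through by 9: 9·x ≡ 11 (mod 17).
9⁻¹ ≡ 2 (mod 17).
x ≡ 2·11 ≡ 5 (mod 17).
The smallest non-negative solution is x = 5.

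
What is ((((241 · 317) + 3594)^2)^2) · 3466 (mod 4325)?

1526

241 · 317 = 76397 ≡ 2872 (mod 4325)
2872 + 3594 = 6466 ≡ 2141 (mod 4325)
(2141)^2 ≡ 3706 (mod 4325)
(3706)^2 ≡ 2561 (mod 4325)
2561 · 3466 = 8876426 ≡ 1526 (mod 4325)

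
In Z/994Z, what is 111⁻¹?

994 = 8·111 + 106
111 = 1·106 + 5
106 = 21·5 + 1
5 = 5·1 + 0
gcd(111, 994) = 1, so the inverse exists.
Bézout: 1 = 22·994 − 197·111.
So 111⁻¹ ≡ −197 ≡ 797 (mod 994).

797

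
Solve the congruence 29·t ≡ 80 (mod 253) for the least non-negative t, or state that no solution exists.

90

gcd(29, 253) = 1, so a unique solution mod 253 exists.
29⁻¹ ≡ 96 (mod 253).
t ≡ 96·80 ≡ 90 (mod 253).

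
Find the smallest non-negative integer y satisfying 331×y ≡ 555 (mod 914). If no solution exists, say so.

507

gcd(331, 914) = 1, so a unique solution mod 914 exists.
331⁻¹ ≡ 243 (mod 914).
y ≡ 243×555 ≡ 507 (mod 914).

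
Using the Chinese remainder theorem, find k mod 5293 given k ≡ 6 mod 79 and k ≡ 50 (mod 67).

2060

79⁻¹ mod 67: 79×28 ≡ 1 (mod 67), so 79⁻¹ ≡ 28.
k = 6 + 79×((50 − 6)×28 mod 67) = 6 + 79×26 = 2060.
Check: 2060 mod 79 = 6, 2060 mod 67 = 50. ✓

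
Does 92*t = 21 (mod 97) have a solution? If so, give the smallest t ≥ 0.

gcd(92, 97) = 1, so a unique solution mod 97 exists.
92⁻¹ ≡ 58 (mod 97).
t ≡ 58*21 ≡ 54 (mod 97).

54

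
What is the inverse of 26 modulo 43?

5

Run the extended Euclidean algorithm:
43 = 1×26 + 17
26 = 1×17 + 9
17 = 1×9 + 8
9 = 1×8 + 1
8 = 8×1 + 0
gcd(26, 43) = 1, so the inverse exists.
Bézout: 1 = −3×43 + 5×26.
So 26⁻¹ ≡ 5 (mod 43).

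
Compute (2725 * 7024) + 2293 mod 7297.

2725 * 7024 = 19140400 ≡ 369 (mod 7297)
369 + 2293 = 2662

2662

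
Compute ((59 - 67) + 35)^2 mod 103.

59 - 67 = -8 ≡ 95 (mod 103)
95 + 35 = 130 ≡ 27 (mod 103)
(27)^2 ≡ 8 (mod 103)

8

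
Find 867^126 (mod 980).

867^1 ≡ 867 (mod 980)
867^2 ≡ 867^2 = 751689 ≡ 29 (mod 980)
867^4 ≡ 29^2 = 841 (mod 980)
867^8 ≡ 841^2 = 707281 ≡ 701 (mod 980)
867^16 ≡ 701^2 = 491401 ≡ 421 (mod 980)
867^32 ≡ 421^2 = 177241 ≡ 841 (mod 980)
867^64 ≡ 841^2 = 707281 ≡ 701 (mod 980)
867^126 = 867^64 · 867^32 · 867^16 · 867^8 · 867^4 · 867^2 ≡ 701 · 841 · 421 · 701 · 841 · 29 (mod 980).
Accumulate the product:
701 · 841 = 589541 ≡ 561
561 · 421 = 236181 ≡ 1
1 · 701 = 701
701 · 841 = 589541 ≡ 561
561 · 29 = 16269 ≡ 589

589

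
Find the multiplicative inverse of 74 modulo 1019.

1019 = 13×74 + 57
74 = 1×57 + 17
57 = 3×17 + 6
17 = 2×6 + 5
6 = 1×5 + 1
5 = 5×1 + 0
gcd(74, 1019) = 1, so the inverse exists.
Bézout: 1 = 13×1019 − 179×74.
So 74⁻¹ ≡ −179 ≡ 840 (mod 1019).

840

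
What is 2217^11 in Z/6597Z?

By square-and-multiply:
11 in binary is 1011, i.e. 11 = 8 + 2 + 1.
2217^1 ≡ 2217 (mod 6597)
2217^2 ≡ 2217^2 = 4915089 ≡ 324 (mod 6597)
2217^4 ≡ 324^2 = 104976 ≡ 6021 (mod 6597)
2217^8 ≡ 6021^2 = 36252441 ≡ 1926 (mod 6597)
2217^11 = 2217^8 × 2217^2 × 2217^1 ≡ 1926 × 324 × 2217 (mod 6597).
Accumulate the product:
1926 × 324 = 624024 ≡ 3906
3906 × 2217 = 8659602 ≡ 4338

4338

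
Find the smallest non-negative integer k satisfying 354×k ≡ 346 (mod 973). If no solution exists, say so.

930

gcd(354, 973) = 1, so a unique solution mod 973 exists.
354⁻¹ ≡ 492 (mod 973).
k ≡ 492×346 ≡ 930 (mod 973).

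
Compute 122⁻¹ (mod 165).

23

Run the extended Euclidean algorithm:
165 = 1·122 + 43
122 = 2·43 + 36
43 = 1·36 + 7
36 = 5·7 + 1
7 = 7·1 + 0
gcd(122, 165) = 1, so the inverse exists.
Back-substitute for 1:
1 = 1·36 − 5·7
  = −5·43 + 6·36
  = 6·122 − 17·43
  = −17·165 + 23·122
So 122⁻¹ ≡ 23 (mod 165).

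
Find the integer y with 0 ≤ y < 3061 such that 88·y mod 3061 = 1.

1774

3061 = 34·88 + 69
88 = 1·69 + 19
69 = 3·19 + 12
19 = 1·12 + 7
12 = 1·7 + 5
7 = 1·5 + 2
5 = 2·2 + 1
2 = 2·1 + 0
gcd(88, 3061) = 1, so the inverse exists.
Back-substitute for 1:
1 = 1·5 − 2·2
  = −2·7 + 3·5
  = 3·12 − 5·7
  = −5·19 + 8·12
  = 8·69 − 29·19
  = −29·88 + 37·69
  = 37·3061 − 1287·88
So 88⁻¹ ≡ −1287 ≡ 1774 (mod 3061).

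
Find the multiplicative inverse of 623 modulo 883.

Run the extended Euclidean algorithm:
883 = 1·623 + 260
623 = 2·260 + 103
260 = 2·103 + 54
103 = 1·54 + 49
54 = 1·49 + 5
49 = 9·5 + 4
5 = 1·4 + 1
4 = 4·1 + 0
gcd(623, 883) = 1, so the inverse exists.
Bézout: 1 = 127·883 − 180·623.
So 623⁻¹ ≡ −180 ≡ 703 (mod 883).

703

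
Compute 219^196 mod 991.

Using repeated squaring:
196 in binary is 11000100, i.e. 196 = 128 + 64 + 4.
219^1 ≡ 219 (mod 991)
219^2 ≡ 219^2 = 47961 ≡ 393 (mod 991)
219^4 ≡ 393^2 = 154449 ≡ 844 (mod 991)
219^8 ≡ 844^2 = 712336 ≡ 798 (mod 991)
219^16 ≡ 798^2 = 636804 ≡ 582 (mod 991)
219^32 ≡ 582^2 = 338724 ≡ 793 (mod 991)
219^64 ≡ 793^2 = 628849 ≡ 555 (mod 991)
219^128 ≡ 555^2 = 308025 ≡ 815 (mod 991)
219^196 = 219^128 · 219^64 · 219^4 ≡ 815 · 555 · 844 (mod 991).
Accumulate the product:
815 · 555 = 452325 ≡ 429
429 · 844 = 362076 ≡ 361

361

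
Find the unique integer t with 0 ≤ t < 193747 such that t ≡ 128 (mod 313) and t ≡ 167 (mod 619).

58972

313⁻¹ mod 619: 313·354 ≡ 1 (mod 619), so 313⁻¹ ≡ 354.
t = 128 + 313·((167 − 128)·354 mod 619) = 128 + 313·188 = 58972.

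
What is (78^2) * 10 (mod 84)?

(78)^2 ≡ 36 (mod 84)
36 * 10 = 360 ≡ 24 (mod 84)

24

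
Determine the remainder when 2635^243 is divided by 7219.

5479

243 in binary is 11110011, i.e. 243 = 128 + 64 + 32 + 16 + 2 + 1.
2635^1 ≡ 2635 (mod 7219)
2635^2 ≡ 2635^2 = 6943225 ≡ 5766 (mod 7219)
2635^4 ≡ 5766^2 = 33246756 ≡ 3261 (mod 7219)
2635^8 ≡ 3261^2 = 10634121 ≡ 534 (mod 7219)
2635^16 ≡ 534^2 = 285156 ≡ 3615 (mod 7219)
2635^32 ≡ 3615^2 = 13068225 ≡ 1835 (mod 7219)
2635^64 ≡ 1835^2 = 3367225 ≡ 3171 (mod 7219)
2635^128 ≡ 3171^2 = 10055241 ≡ 6393 (mod 7219)
2635^243 = 2635^128 · 2635^64 · 2635^32 · 2635^16 · 2635^2 · 2635^1 ≡ 6393 · 3171 · 1835 · 3615 · 5766 · 2635 (mod 7219).
Accumulate the product:
6393 · 3171 = 20272203 ≡ 1251
1251 · 1835 = 2295585 ≡ 7162
7162 · 3615 = 25890630 ≡ 3296
3296 · 5766 = 19004736 ≡ 4328
4328 · 2635 = 11404280 ≡ 5479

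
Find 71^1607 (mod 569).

441

Compute successive squares:
71^1 ≡ 71 (mod 569)
71^2 ≡ 71^2 = 5041 ≡ 489 (mod 569)
71^4 ≡ 489^2 = 239121 ≡ 141 (mod 569)
71^8 ≡ 141^2 = 19881 ≡ 535 (mod 569)
71^16 ≡ 535^2 = 286225 ≡ 18 (mod 569)
71^32 ≡ 18^2 = 324 (mod 569)
71^64 ≡ 324^2 = 104976 ≡ 280 (mod 569)
71^128 ≡ 280^2 = 78400 ≡ 447 (mod 569)
71^256 ≡ 447^2 = 199809 ≡ 90 (mod 569)
71^512 ≡ 90^2 = 8100 ≡ 134 (mod 569)
71^1024 ≡ 134^2 = 17956 ≡ 317 (mod 569)
71^1607 = 71^1024 × 71^512 × 71^64 × 71^4 × 71^2 × 71^1 ≡ 317 × 134 × 280 × 141 × 489 × 71 (mod 569).
Accumulate the product:
317 × 134 = 42478 ≡ 372
372 × 280 = 104160 ≡ 33
33 × 141 = 4653 ≡ 101
101 × 489 = 49389 ≡ 455
455 × 71 = 32305 ≡ 441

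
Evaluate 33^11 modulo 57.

11 in binary is 1011, i.e. 11 = 8 + 2 + 1.
33^1 ≡ 33 (mod 57)
33^2 ≡ 33^2 = 1089 ≡ 6 (mod 57)
33^4 ≡ 6^2 = 36 (mod 57)
33^8 ≡ 36^2 = 1296 ≡ 42 (mod 57)
33^11 = 33^8 * 33^2 * 33^1 ≡ 42 * 6 * 33 (mod 57).
Accumulate the product:
42 * 6 = 252 ≡ 24
24 * 33 = 792 ≡ 51

51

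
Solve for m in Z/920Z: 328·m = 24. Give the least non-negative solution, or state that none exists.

73

gcd(328, 920) = 8, and 8 | 24, so solutions exist.
Divide through by 8: 41·m ≡ 3 (mod 115).
41⁻¹ ≡ 101 (mod 115).
m ≡ 101·3 ≡ 73 (mod 115).
The smallest non-negative solution is m = 73.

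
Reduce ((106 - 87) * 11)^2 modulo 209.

106 - 87 = 19
19 * 11 = 209 ≡ 0 (mod 209)
(0)^2 ≡ 0 (mod 209)

0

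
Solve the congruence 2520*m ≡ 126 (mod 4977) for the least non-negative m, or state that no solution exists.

gcd(2520, 4977) = 63, and 63 | 126, so solutions exist.
Divide through by 63: 40*m = 2 (mod 79).
40⁻¹ ≡ 2 (mod 79).
m ≡ 2*2 ≡ 4 (mod 79).
The smallest non-negative solution is m = 4.

4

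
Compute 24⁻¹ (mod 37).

17

37 = 1·24 + 13
24 = 1·13 + 11
13 = 1·11 + 2
11 = 5·2 + 1
2 = 2·1 + 0
gcd(24, 37) = 1, so the inverse exists.
Bézout: 1 = −11·37 + 17·24.
So 24⁻¹ ≡ 17 (mod 37).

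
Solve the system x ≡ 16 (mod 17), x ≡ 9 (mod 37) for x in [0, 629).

17⁻¹ mod 37: 17·24 ≡ 1 (mod 37), so 17⁻¹ ≡ 24.
x = 16 + 17·((9 − 16)·24 mod 37) = 16 + 17·17 = 305.

305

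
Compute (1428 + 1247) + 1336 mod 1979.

53

1428 + 1247 = 2675 ≡ 696 (mod 1979)
696 + 1336 = 2032 ≡ 53 (mod 1979)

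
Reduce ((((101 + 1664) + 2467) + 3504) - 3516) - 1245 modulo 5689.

2975

101 + 1664 = 1765
1765 + 2467 = 4232
4232 + 3504 = 7736 ≡ 2047 (mod 5689)
2047 - 3516 = -1469 ≡ 4220 (mod 5689)
4220 - 1245 = 2975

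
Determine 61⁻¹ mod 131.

58

By the extended Euclidean algorithm:
131 = 2·61 + 9
61 = 6·9 + 7
9 = 1·7 + 2
7 = 3·2 + 1
2 = 2·1 + 0
gcd(61, 131) = 1, so the inverse exists.
Bézout: 1 = −27·131 + 58·61.
So 61⁻¹ ≡ 58 (mod 131).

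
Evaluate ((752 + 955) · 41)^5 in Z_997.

18

752 + 955 = 1707 ≡ 710 (mod 997)
710 · 41 = 29110 ≡ 197 (mod 997)
(197)^5 ≡ 18 (mod 997)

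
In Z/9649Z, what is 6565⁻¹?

1993

Apply the Euclidean algorithm and back-substitute:
9649 = 1×6565 + 3084
6565 = 2×3084 + 397
3084 = 7×397 + 305
397 = 1×305 + 92
305 = 3×92 + 29
92 = 3×29 + 5
29 = 5×5 + 4
5 = 1×4 + 1
4 = 4×1 + 0
gcd(6565, 9649) = 1, so the inverse exists.
Bézout: 1 = −1356×9649 + 1993×6565.
So 6565⁻¹ ≡ 1993 (mod 9649).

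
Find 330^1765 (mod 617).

609

Using repeated squaring:
1765 in binary is 11011100101, i.e. 1765 = 1024 + 512 + 128 + 64 + 32 + 4 + 1.
330^1 ≡ 330 (mod 617)
330^2 ≡ 330^2 = 108900 ≡ 308 (mod 617)
330^4 ≡ 308^2 = 94864 ≡ 463 (mod 617)
330^8 ≡ 463^2 = 214369 ≡ 270 (mod 617)
330^16 ≡ 270^2 = 72900 ≡ 94 (mod 617)
330^32 ≡ 94^2 = 8836 ≡ 198 (mod 617)
330^64 ≡ 198^2 = 39204 ≡ 333 (mod 617)
330^128 ≡ 333^2 = 110889 ≡ 446 (mod 617)
330^256 ≡ 446^2 = 198916 ≡ 242 (mod 617)
330^512 ≡ 242^2 = 58564 ≡ 566 (mod 617)
330^1024 ≡ 566^2 = 320356 ≡ 133 (mod 617)
330^1765 = 330^1024 · 330^512 · 330^128 · 330^64 · 330^32 · 330^4 · 330^1 ≡ 133 · 566 · 446 · 333 · 198 · 463 · 330 (mod 617).
Accumulate the product:
133 · 566 = 75278 ≡ 4
4 · 446 = 1784 ≡ 550
550 · 333 = 183150 ≡ 518
518 · 198 = 102564 ≡ 142
142 · 463 = 65746 ≡ 344
344 · 330 = 113520 ≡ 609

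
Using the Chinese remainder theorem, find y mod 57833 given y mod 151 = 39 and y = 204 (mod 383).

46547

151⁻¹ mod 383: 151*104 ≡ 1 (mod 383), so 151⁻¹ ≡ 104.
y = 39 + 151*((204 − 39)*104 mod 383) = 39 + 151*308 = 46547.
Check: 46547 mod 151 = 39, 46547 mod 383 = 204. ✓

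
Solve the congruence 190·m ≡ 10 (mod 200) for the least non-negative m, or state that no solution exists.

19

gcd(190, 200) = 10, and 10 | 10, so solutions exist.
Divide through by 10: 19·m mod 20 = 1.
19⁻¹ ≡ 19 (mod 20).
m ≡ 19·1 ≡ 19 (mod 20).
The smallest non-negative solution is m = 19.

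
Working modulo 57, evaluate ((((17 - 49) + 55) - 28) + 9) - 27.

17 - 49 = -32 ≡ 25 (mod 57)
25 + 55 = 80 ≡ 23 (mod 57)
23 - 28 = -5 ≡ 52 (mod 57)
52 + 9 = 61 ≡ 4 (mod 57)
4 - 27 = -23 ≡ 34 (mod 57)

34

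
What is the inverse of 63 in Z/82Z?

82 = 1×63 + 19
63 = 3×19 + 6
19 = 3×6 + 1
6 = 6×1 + 0
gcd(63, 82) = 1, so the inverse exists.
Back-substitute for 1:
1 = 1×19 − 3×6
  = −3×63 + 10×19
  = 10×82 − 13×63
So 63⁻¹ ≡ −13 ≡ 69 (mod 82).

69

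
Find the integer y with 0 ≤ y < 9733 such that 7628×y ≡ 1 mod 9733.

9733 = 1·7628 + 2105
7628 = 3·2105 + 1313
2105 = 1·1313 + 792
1313 = 1·792 + 521
792 = 1·521 + 271
521 = 1·271 + 250
271 = 1·250 + 21
250 = 11·21 + 19
21 = 1·19 + 2
19 = 9·2 + 1
2 = 2·1 + 0
gcd(7628, 9733) = 1, so the inverse exists.
Back-substitute for 1:
1 = 1·19 − 9·2
  = −9·21 + 10·19
  = 10·250 − 119·21
  = −119·271 + 129·250
  = 129·521 − 248·271
  = −248·792 + 377·521
  = 377·1313 − 625·792
  = −625·2105 + 1002·1313
  = 1002·7628 − 3631·2105
  = −3631·9733 + 4633·7628
So 7628⁻¹ ≡ 4633 (mod 9733).

4633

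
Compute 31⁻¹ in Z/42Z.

Run the extended Euclidean algorithm:
42 = 1*31 + 11
31 = 2*11 + 9
11 = 1*9 + 2
9 = 4*2 + 1
2 = 2*1 + 0
gcd(31, 42) = 1, so the inverse exists.
Back-substitute for 1:
1 = 1*9 − 4*2
  = −4*11 + 5*9
  = 5*31 − 14*11
  = −14*42 + 19*31
So 31⁻¹ ≡ 19 (mod 42).

19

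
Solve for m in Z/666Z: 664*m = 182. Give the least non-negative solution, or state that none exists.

242

gcd(664, 666) = 2, and 2 | 182, so solutions exist.
Divide through by 2: 332*m ≡ 91 mod 333.
332⁻¹ ≡ 332 (mod 333).
m ≡ 332*91 ≡ 242 (mod 333).
The smallest non-negative solution is m = 242.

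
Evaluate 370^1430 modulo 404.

1430 in binary is 10110010110, i.e. 1430 = 1024 + 256 + 128 + 16 + 4 + 2.
370^1 ≡ 370 (mod 404)
370^2 ≡ 370^2 = 136900 ≡ 348 (mod 404)
370^4 ≡ 348^2 = 121104 ≡ 308 (mod 404)
370^8 ≡ 308^2 = 94864 ≡ 328 (mod 404)
370^16 ≡ 328^2 = 107584 ≡ 120 (mod 404)
370^32 ≡ 120^2 = 14400 ≡ 260 (mod 404)
370^64 ≡ 260^2 = 67600 ≡ 132 (mod 404)
370^128 ≡ 132^2 = 17424 ≡ 52 (mod 404)
370^256 ≡ 52^2 = 2704 ≡ 280 (mod 404)
370^512 ≡ 280^2 = 78400 ≡ 24 (mod 404)
370^1024 ≡ 24^2 = 576 ≡ 172 (mod 404)
370^1430 = 370^1024 · 370^256 · 370^128 · 370^16 · 370^4 · 370^2 ≡ 172 · 280 · 52 · 120 · 308 · 348 (mod 404).
Accumulate the product:
172 · 280 = 48160 ≡ 84
84 · 52 = 4368 ≡ 328
328 · 120 = 39360 ≡ 172
172 · 308 = 52976 ≡ 52
52 · 348 = 18096 ≡ 320

320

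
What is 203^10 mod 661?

Using repeated squaring:
10 in binary is 1010, i.e. 10 = 8 + 2.
203^1 ≡ 203 (mod 661)
203^2 ≡ 203^2 = 41209 ≡ 227 (mod 661)
203^4 ≡ 227^2 = 51529 ≡ 632 (mod 661)
203^8 ≡ 632^2 = 399424 ≡ 180 (mod 661)
203^10 = 203^8 · 203^2 ≡ 180 · 227 (mod 661).
180 · 227 = 40860 ≡ 539 (mod 661).

539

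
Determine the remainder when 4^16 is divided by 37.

7

Using repeated squaring:
4^1 ≡ 4 (mod 37)
4^2 ≡ 4^2 = 16 (mod 37)
4^4 ≡ 16^2 = 256 ≡ 34 (mod 37)
4^8 ≡ 34^2 = 1156 ≡ 9 (mod 37)
4^16 ≡ 9^2 = 81 ≡ 7 (mod 37)
So 4^16 ≡ 7 (mod 37).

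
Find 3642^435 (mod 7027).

Using repeated squaring:
3642^1 ≡ 3642 (mod 7027)
3642^2 ≡ 3642^2 = 13264164 ≡ 4215 (mod 7027)
3642^4 ≡ 4215^2 = 17766225 ≡ 1969 (mod 7027)
3642^8 ≡ 1969^2 = 3876961 ≡ 5084 (mod 7027)
3642^16 ≡ 5084^2 = 25847056 ≡ 1750 (mod 7027)
3642^32 ≡ 1750^2 = 3062500 ≡ 5755 (mod 7027)
3642^64 ≡ 5755^2 = 33120025 ≡ 1774 (mod 7027)
3642^128 ≡ 1774^2 = 3147076 ≡ 6007 (mod 7027)
3642^256 ≡ 6007^2 = 36084049 ≡ 404 (mod 7027)
3642^435 = 3642^256 · 3642^128 · 3642^32 · 3642^16 · 3642^2 · 3642^1 ≡ 404 · 6007 · 5755 · 1750 · 4215 · 3642 (mod 7027).
Accumulate the product:
404 · 6007 = 2426828 ≡ 2513
2513 · 5755 = 14462315 ≡ 749
749 · 1750 = 1310750 ≡ 3728
3728 · 4215 = 15713520 ≡ 1148
1148 · 3642 = 4181016 ≡ 6978

6978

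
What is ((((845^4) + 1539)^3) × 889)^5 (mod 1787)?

1723

(845)^4 ≡ 193 (mod 1787)
193 + 1539 = 1732
(1732)^3 ≡ 1603 (mod 1787)
1603 × 889 = 1425067 ≡ 828 (mod 1787)
(828)^5 ≡ 1723 (mod 1787)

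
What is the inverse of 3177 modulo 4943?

Apply the Euclidean algorithm and back-substitute:
4943 = 1*3177 + 1766
3177 = 1*1766 + 1411
1766 = 1*1411 + 355
1411 = 3*355 + 346
355 = 1*346 + 9
346 = 38*9 + 4
9 = 2*4 + 1
4 = 4*1 + 0
gcd(3177, 4943) = 1, so the inverse exists.
Back-substitute for 1:
1 = 1*9 − 2*4
  = −2*346 + 77*9
  = 77*355 − 79*346
  = −79*1411 + 314*355
  = 314*1766 − 393*1411
  = −393*3177 + 707*1766
  = 707*4943 − 1100*3177
So 3177⁻¹ ≡ −1100 ≡ 3843 (mod 4943).

3843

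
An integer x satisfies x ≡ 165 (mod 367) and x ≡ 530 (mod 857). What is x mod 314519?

3101

367⁻¹ mod 857: 367*425 ≡ 1 (mod 857), so 367⁻¹ ≡ 425.
x = 165 + 367*((530 − 165)*425 mod 857) = 165 + 367*8 = 3101.
Check: 3101 mod 367 = 165, 3101 mod 857 = 530. ✓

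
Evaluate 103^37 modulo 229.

By square-and-multiply:
103^1 ≡ 103 (mod 229)
103^2 ≡ 103^2 = 10609 ≡ 75 (mod 229)
103^4 ≡ 75^2 = 5625 ≡ 129 (mod 229)
103^8 ≡ 129^2 = 16641 ≡ 153 (mod 229)
103^16 ≡ 153^2 = 23409 ≡ 51 (mod 229)
103^32 ≡ 51^2 = 2601 ≡ 82 (mod 229)
103^37 = 103^32 · 103^4 · 103^1 ≡ 82 · 129 · 103 (mod 229).
Accumulate the product:
82 · 129 = 10578 ≡ 44
44 · 103 = 4532 ≡ 181

181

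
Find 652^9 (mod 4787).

4517

Compute successive squares:
9 in binary is 1001, i.e. 9 = 8 + 1.
652^1 ≡ 652 (mod 4787)
652^2 ≡ 652^2 = 425104 ≡ 3848 (mod 4787)
652^4 ≡ 3848^2 = 14807104 ≡ 913 (mod 4787)
652^8 ≡ 913^2 = 833569 ≡ 631 (mod 4787)
652^9 = 652^8 · 652^1 ≡ 631 · 652 (mod 4787).
631 · 652 = 411412 ≡ 4517 (mod 4787).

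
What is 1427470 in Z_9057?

5521

1427470 = 157×9057 + 5521, so 1427470 ≡ 5521 (mod 9057).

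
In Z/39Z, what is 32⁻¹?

Apply the Euclidean algorithm and back-substitute:
39 = 1*32 + 7
32 = 4*7 + 4
7 = 1*4 + 3
4 = 1*3 + 1
3 = 3*1 + 0
gcd(32, 39) = 1, so the inverse exists.
Back-substitute for 1:
1 = 1*4 − 1*3
  = −1*7 + 2*4
  = 2*32 − 9*7
  = −9*39 + 11*32
So 32⁻¹ ≡ 11 (mod 39).

11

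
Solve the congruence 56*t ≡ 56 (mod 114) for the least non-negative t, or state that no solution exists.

gcd(56, 114) = 2, and 2 | 56, so solutions exist.
Divide through by 2: 28*t ≡ 28 (mod 57).
28⁻¹ ≡ 55 (mod 57).
t ≡ 55*28 ≡ 1 (mod 57).
The smallest non-negative solution is t = 1.

1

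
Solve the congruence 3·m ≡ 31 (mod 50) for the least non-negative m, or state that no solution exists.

gcd(3, 50) = 1, so a unique solution mod 50 exists.
3⁻¹ ≡ 17 (mod 50).
m ≡ 17·31 ≡ 27 (mod 50).

27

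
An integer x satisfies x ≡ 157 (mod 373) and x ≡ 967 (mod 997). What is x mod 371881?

239250

373⁻¹ mod 997: 373×711 ≡ 1 (mod 997), so 373⁻¹ ≡ 711.
x = 157 + 373×((967 − 157)×711 mod 997) = 157 + 373×641 = 239250.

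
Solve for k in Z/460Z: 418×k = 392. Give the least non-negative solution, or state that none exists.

144

gcd(418, 460) = 2, and 2 | 392, so solutions exist.
Divide through by 2: 209×k ≡ 196 mod 230.
209⁻¹ ≡ 219 (mod 230).
k ≡ 219×196 ≡ 144 (mod 230).
The smallest non-negative solution is k = 144.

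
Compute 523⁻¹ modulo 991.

955

991 = 1*523 + 468
523 = 1*468 + 55
468 = 8*55 + 28
55 = 1*28 + 27
28 = 1*27 + 1
27 = 27*1 + 0
gcd(523, 991) = 1, so the inverse exists.
Back-substitute for 1:
1 = 1*28 − 1*27
  = −1*55 + 2*28
  = 2*468 − 17*55
  = −17*523 + 19*468
  = 19*991 − 36*523
So 523⁻¹ ≡ −36 ≡ 955 (mod 991).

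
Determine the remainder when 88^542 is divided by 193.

By square-and-multiply:
88^1 ≡ 88 (mod 193)
88^2 ≡ 88^2 = 7744 ≡ 24 (mod 193)
88^4 ≡ 24^2 = 576 ≡ 190 (mod 193)
88^8 ≡ 190^2 = 36100 ≡ 9 (mod 193)
88^16 ≡ 9^2 = 81 (mod 193)
88^32 ≡ 81^2 = 6561 ≡ 192 (mod 193)
88^64 ≡ 192^2 = 36864 ≡ 1 (mod 193)
88^128 ≡ 1^2 = 1 (mod 193)
88^256 ≡ 1^2 = 1 (mod 193)
88^512 ≡ 1^2 = 1 (mod 193)
88^542 = 88^512 * 88^16 * 88^8 * 88^4 * 88^2 ≡ 1 * 81 * 9 * 190 * 24 (mod 193).
Accumulate the product:
1 * 81 = 81
81 * 9 = 729 ≡ 150
150 * 190 = 28500 ≡ 129
129 * 24 = 3096 ≡ 8

8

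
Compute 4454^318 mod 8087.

Using repeated squaring:
318 in binary is 100111110, i.e. 318 = 256 + 32 + 16 + 8 + 4 + 2.
4454^1 ≡ 4454 (mod 8087)
4454^2 ≡ 4454^2 = 19838116 ≡ 705 (mod 8087)
4454^4 ≡ 705^2 = 497025 ≡ 3718 (mod 8087)
4454^8 ≡ 3718^2 = 13823524 ≡ 2841 (mod 8087)
4454^16 ≡ 2841^2 = 8071281 ≡ 455 (mod 8087)
4454^32 ≡ 455^2 = 207025 ≡ 4850 (mod 8087)
4454^64 ≡ 4850^2 = 23522500 ≡ 5504 (mod 8087)
4454^128 ≡ 5504^2 = 30294016 ≡ 114 (mod 8087)
4454^256 ≡ 114^2 = 12996 ≡ 4909 (mod 8087)
4454^318 = 4454^256 × 4454^32 × 4454^16 × 4454^8 × 4454^4 × 4454^2 ≡ 4909 × 4850 × 455 × 2841 × 3718 × 705 (mod 8087).
Accumulate the product:
4909 × 4850 = 23808650 ≡ 522
522 × 455 = 237510 ≡ 2987
2987 × 2841 = 8486067 ≡ 2804
2804 × 3718 = 10425272 ≡ 1129
1129 × 705 = 795945 ≡ 3419

3419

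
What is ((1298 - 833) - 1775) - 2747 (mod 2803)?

1549

1298 - 833 = 465
465 - 1775 = -1310 ≡ 1493 (mod 2803)
1493 - 2747 = -1254 ≡ 1549 (mod 2803)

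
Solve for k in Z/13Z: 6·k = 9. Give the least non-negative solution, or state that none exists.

8

gcd(6, 13) = 1, so a unique solution mod 13 exists.
6⁻¹ ≡ 11 (mod 13).
k ≡ 11·9 ≡ 8 (mod 13).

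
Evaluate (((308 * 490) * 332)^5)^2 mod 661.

308 * 490 = 150920 ≡ 212 (mod 661)
212 * 332 = 70384 ≡ 318 (mod 661)
(318)^5 ≡ 640 (mod 661)
(640)^2 ≡ 441 (mod 661)

441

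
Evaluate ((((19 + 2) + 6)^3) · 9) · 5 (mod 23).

19 + 2 = 21
21 + 6 = 27 ≡ 4 (mod 23)
(4)^3 ≡ 18 (mod 23)
18 · 9 = 162 ≡ 1 (mod 23)
1 · 5 = 5

5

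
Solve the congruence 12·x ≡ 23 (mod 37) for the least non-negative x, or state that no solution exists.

gcd(12, 37) = 1, so a unique solution mod 37 exists.
12⁻¹ ≡ 34 (mod 37).
x ≡ 34·23 ≡ 5 (mod 37).

5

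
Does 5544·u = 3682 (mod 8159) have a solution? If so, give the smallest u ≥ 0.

gcd(5544, 8159) = 1, so a unique solution mod 8159 exists.
5544⁻¹ ≡ 4911 (mod 8159).
u ≡ 4911·3682 ≡ 1958 (mod 8159).

1958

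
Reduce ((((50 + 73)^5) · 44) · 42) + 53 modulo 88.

53

50 + 73 = 123 ≡ 35 (mod 88)
(35)^5 ≡ 43 (mod 88)
43 · 44 = 1892 ≡ 44 (mod 88)
44 · 42 = 1848 ≡ 0 (mod 88)
0 + 53 = 53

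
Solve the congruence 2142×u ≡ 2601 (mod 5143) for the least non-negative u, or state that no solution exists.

gcd(2142, 5143) = 1, so a unique solution mod 5143 exists.
2142⁻¹ ≡ 934 (mod 5143).
u ≡ 934×2601 ≡ 1838 (mod 5143).

1838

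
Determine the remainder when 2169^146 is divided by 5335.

1516

Compute successive squares:
146 in binary is 10010010, i.e. 146 = 128 + 16 + 2.
2169^1 ≡ 2169 (mod 5335)
2169^2 ≡ 2169^2 = 4704561 ≡ 4426 (mod 5335)
2169^4 ≡ 4426^2 = 19589476 ≡ 4691 (mod 5335)
2169^8 ≡ 4691^2 = 22005481 ≡ 3941 (mod 5335)
2169^16 ≡ 3941^2 = 15531481 ≡ 1296 (mod 5335)
2169^32 ≡ 1296^2 = 1679616 ≡ 4426 (mod 5335)
2169^64 ≡ 4426^2 = 19589476 ≡ 4691 (mod 5335)
2169^128 ≡ 4691^2 = 22005481 ≡ 3941 (mod 5335)
2169^146 = 2169^128 * 2169^16 * 2169^2 ≡ 3941 * 1296 * 4426 (mod 5335).
Accumulate the product:
3941 * 1296 = 5107536 ≡ 1941
1941 * 4426 = 8590866 ≡ 1516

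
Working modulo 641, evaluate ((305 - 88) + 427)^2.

9

305 - 88 = 217
217 + 427 = 644 ≡ 3 (mod 641)
(3)^2 ≡ 9 (mod 641)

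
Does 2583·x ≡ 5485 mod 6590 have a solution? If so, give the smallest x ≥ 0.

3005

gcd(2583, 6590) = 1, so a unique solution mod 6590 exists.
2583⁻¹ ≡ 4327 (mod 6590).
x ≡ 4327·5485 ≡ 3005 (mod 6590).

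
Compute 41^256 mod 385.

Compute successive squares:
41^1 ≡ 41 (mod 385)
41^2 ≡ 41^2 = 1681 ≡ 141 (mod 385)
41^4 ≡ 141^2 = 19881 ≡ 246 (mod 385)
41^8 ≡ 246^2 = 60516 ≡ 71 (mod 385)
41^16 ≡ 71^2 = 5041 ≡ 36 (mod 385)
41^32 ≡ 36^2 = 1296 ≡ 141 (mod 385)
41^64 ≡ 141^2 = 19881 ≡ 246 (mod 385)
41^128 ≡ 246^2 = 60516 ≡ 71 (mod 385)
41^256 ≡ 71^2 = 5041 ≡ 36 (mod 385)
So 41^256 ≡ 36 (mod 385).

36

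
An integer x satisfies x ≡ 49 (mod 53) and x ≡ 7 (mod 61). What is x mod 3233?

2752

53⁻¹ mod 61: 53*38 ≡ 1 (mod 61), so 53⁻¹ ≡ 38.
x = 49 + 53*((7 − 49)*38 mod 61) = 49 + 53*51 = 2752.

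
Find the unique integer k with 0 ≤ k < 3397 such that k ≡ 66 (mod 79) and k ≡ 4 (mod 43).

79⁻¹ mod 43: 79*6 ≡ 1 (mod 43), so 79⁻¹ ≡ 6.
k = 66 + 79*((4 − 66)*6 mod 43) = 66 + 79*15 = 1251.
Check: 1251 mod 79 = 66, 1251 mod 43 = 4. ✓

1251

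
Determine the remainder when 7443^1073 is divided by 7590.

Compute successive squares:
1073 in binary is 10000110001, i.e. 1073 = 1024 + 32 + 16 + 1.
7443^1 ≡ 7443 (mod 7590)
7443^2 ≡ 7443^2 = 55398249 ≡ 6429 (mod 7590)
7443^4 ≡ 6429^2 = 41332041 ≡ 4491 (mod 7590)
7443^8 ≡ 4491^2 = 20169081 ≡ 2451 (mod 7590)
7443^16 ≡ 2451^2 = 6007401 ≡ 3711 (mod 7590)
7443^32 ≡ 3711^2 = 13771521 ≡ 3261 (mod 7590)
7443^64 ≡ 3261^2 = 10634121 ≡ 531 (mod 7590)
7443^128 ≡ 531^2 = 281961 ≡ 1131 (mod 7590)
7443^256 ≡ 1131^2 = 1279161 ≡ 4041 (mod 7590)
7443^512 ≡ 4041^2 = 16329681 ≡ 3591 (mod 7590)
7443^1024 ≡ 3591^2 = 12895281 ≡ 7461 (mod 7590)
7443^1073 = 7443^1024 × 7443^32 × 7443^16 × 7443^1 ≡ 7461 × 3261 × 3711 × 7443 (mod 7590).
Accumulate the product:
7461 × 3261 = 24330321 ≡ 4371
4371 × 3711 = 16220781 ≡ 951
951 × 7443 = 7078293 ≡ 4413

4413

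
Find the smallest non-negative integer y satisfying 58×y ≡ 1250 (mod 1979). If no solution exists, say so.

gcd(58, 1979) = 1, so a unique solution mod 1979 exists.
58⁻¹ ≡ 1126 (mod 1979).
y ≡ 1126×1250 ≡ 431 (mod 1979).

431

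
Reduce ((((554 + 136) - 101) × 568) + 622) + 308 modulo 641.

554 + 136 = 690 ≡ 49 (mod 641)
49 - 101 = -52 ≡ 589 (mod 641)
589 × 568 = 334552 ≡ 591 (mod 641)
591 + 622 = 1213 ≡ 572 (mod 641)
572 + 308 = 880 ≡ 239 (mod 641)

239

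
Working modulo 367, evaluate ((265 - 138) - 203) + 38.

329

265 - 138 = 127
127 - 203 = -76 ≡ 291 (mod 367)
291 + 38 = 329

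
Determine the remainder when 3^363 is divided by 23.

3^1 ≡ 3 (mod 23)
3^2 ≡ 3^2 = 9 (mod 23)
3^4 ≡ 9^2 = 81 ≡ 12 (mod 23)
3^8 ≡ 12^2 = 144 ≡ 6 (mod 23)
3^16 ≡ 6^2 = 36 ≡ 13 (mod 23)
3^32 ≡ 13^2 = 169 ≡ 8 (mod 23)
3^64 ≡ 8^2 = 64 ≡ 18 (mod 23)
3^128 ≡ 18^2 = 324 ≡ 2 (mod 23)
3^256 ≡ 2^2 = 4 (mod 23)
3^363 = 3^256 * 3^64 * 3^32 * 3^8 * 3^2 * 3^1 ≡ 4 * 18 * 8 * 6 * 9 * 3 (mod 23).
Accumulate the product:
4 * 18 = 72 ≡ 3
3 * 8 = 24 ≡ 1
1 * 6 = 6
6 * 9 = 54 ≡ 8
8 * 3 = 24 ≡ 1

1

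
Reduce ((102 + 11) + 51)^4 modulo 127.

102 + 11 = 113
113 + 51 = 164 ≡ 37 (mod 127)
(37)^4 ≡ 22 (mod 127)

22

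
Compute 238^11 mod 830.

11 in binary is 1011, i.e. 11 = 8 + 2 + 1.
238^1 ≡ 238 (mod 830)
238^2 ≡ 238^2 = 56644 ≡ 204 (mod 830)
238^4 ≡ 204^2 = 41616 ≡ 116 (mod 830)
238^8 ≡ 116^2 = 13456 ≡ 176 (mod 830)
238^11 = 238^8 * 238^2 * 238^1 ≡ 176 * 204 * 238 (mod 830).
Accumulate the product:
176 * 204 = 35904 ≡ 214
214 * 238 = 50932 ≡ 302

302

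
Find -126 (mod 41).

38

-126 = -4·41 + 38, so -126 ≡ 38 (mod 41).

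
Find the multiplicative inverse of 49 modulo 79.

50

79 = 1·49 + 30
49 = 1·30 + 19
30 = 1·19 + 11
19 = 1·11 + 8
11 = 1·8 + 3
8 = 2·3 + 2
3 = 1·2 + 1
2 = 2·1 + 0
gcd(49, 79) = 1, so the inverse exists.
Bézout: 1 = 18·79 − 29·49.
So 49⁻¹ ≡ −29 ≡ 50 (mod 79).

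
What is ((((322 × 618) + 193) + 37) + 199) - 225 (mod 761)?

579

322 × 618 = 198996 ≡ 375 (mod 761)
375 + 193 = 568
568 + 37 = 605
605 + 199 = 804 ≡ 43 (mod 761)
43 - 225 = -182 ≡ 579 (mod 761)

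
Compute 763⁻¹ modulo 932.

375

By the extended Euclidean algorithm:
932 = 1×763 + 169
763 = 4×169 + 87
169 = 1×87 + 82
87 = 1×82 + 5
82 = 16×5 + 2
5 = 2×2 + 1
2 = 2×1 + 0
gcd(763, 932) = 1, so the inverse exists.
Back-substitute for 1:
1 = 1×5 − 2×2
  = −2×82 + 33×5
  = 33×87 − 35×82
  = −35×169 + 68×87
  = 68×763 − 307×169
  = −307×932 + 375×763
So 763⁻¹ ≡ 375 (mod 932).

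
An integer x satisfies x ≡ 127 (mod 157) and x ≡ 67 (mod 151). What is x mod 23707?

22264

157⁻¹ mod 151: 157·126 ≡ 1 (mod 151), so 157⁻¹ ≡ 126.
x = 127 + 157·((67 − 127)·126 mod 151) = 127 + 157·141 = 22264.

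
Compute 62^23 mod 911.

72

62^1 ≡ 62 (mod 911)
62^2 ≡ 62^2 = 3844 ≡ 200 (mod 911)
62^4 ≡ 200^2 = 40000 ≡ 827 (mod 911)
62^8 ≡ 827^2 = 683929 ≡ 679 (mod 911)
62^16 ≡ 679^2 = 461041 ≡ 75 (mod 911)
62^23 = 62^16 × 62^4 × 62^2 × 62^1 ≡ 75 × 827 × 200 × 62 (mod 911).
Accumulate the product:
75 × 827 = 62025 ≡ 77
77 × 200 = 15400 ≡ 824
824 × 62 = 51088 ≡ 72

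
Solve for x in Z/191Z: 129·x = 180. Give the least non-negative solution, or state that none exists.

108

gcd(129, 191) = 1, so a unique solution mod 191 exists.
129⁻¹ ≡ 77 (mod 191).
x ≡ 77·180 ≡ 108 (mod 191).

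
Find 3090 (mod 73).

24

3090 = 42·73 + 24, so 3090 ≡ 24 (mod 73).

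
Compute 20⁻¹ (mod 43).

28

By the extended Euclidean algorithm:
43 = 2×20 + 3
20 = 6×3 + 2
3 = 1×2 + 1
2 = 2×1 + 0
gcd(20, 43) = 1, so the inverse exists.
Bézout: 1 = 7×43 − 15×20.
So 20⁻¹ ≡ −15 ≡ 28 (mod 43).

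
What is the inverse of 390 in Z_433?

433 = 1*390 + 43
390 = 9*43 + 3
43 = 14*3 + 1
3 = 3*1 + 0
gcd(390, 433) = 1, so the inverse exists.
Bézout: 1 = 127*433 − 141*390.
So 390⁻¹ ≡ −141 ≡ 292 (mod 433).

292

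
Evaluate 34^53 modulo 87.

53 in binary is 110101, i.e. 53 = 32 + 16 + 4 + 1.
34^1 ≡ 34 (mod 87)
34^2 ≡ 34^2 = 1156 ≡ 25 (mod 87)
34^4 ≡ 25^2 = 625 ≡ 16 (mod 87)
34^8 ≡ 16^2 = 256 ≡ 82 (mod 87)
34^16 ≡ 82^2 = 6724 ≡ 25 (mod 87)
34^32 ≡ 25^2 = 625 ≡ 16 (mod 87)
34^53 = 34^32 × 34^16 × 34^4 × 34^1 ≡ 16 × 25 × 16 × 34 (mod 87).
Accumulate the product:
16 × 25 = 400 ≡ 52
52 × 16 = 832 ≡ 49
49 × 34 = 1666 ≡ 13

13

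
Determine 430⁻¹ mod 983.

By the extended Euclidean algorithm:
983 = 2*430 + 123
430 = 3*123 + 61
123 = 2*61 + 1
61 = 61*1 + 0
gcd(430, 983) = 1, so the inverse exists.
Bézout: 1 = 7*983 − 16*430.
So 430⁻¹ ≡ −16 ≡ 967 (mod 983).

967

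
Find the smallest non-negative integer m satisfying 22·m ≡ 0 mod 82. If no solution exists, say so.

gcd(22, 82) = 2, and 2 | 0, so solutions exist.
Divide through by 2: 11·m = 0 (mod 41).
11⁻¹ ≡ 15 (mod 41).
m ≡ 15·0 ≡ 0 (mod 41).
The smallest non-negative solution is m = 0.

0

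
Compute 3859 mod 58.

31

3859 = 66×58 + 31, so 3859 ≡ 31 (mod 58).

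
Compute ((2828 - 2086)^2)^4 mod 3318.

2828 - 2086 = 742
(742)^2 ≡ 3094 (mod 3318)
(3094)^4 ≡ 2254 (mod 3318)

2254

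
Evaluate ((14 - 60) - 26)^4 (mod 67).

22

14 - 60 = -46 ≡ 21 (mod 67)
21 - 26 = -5 ≡ 62 (mod 67)
(62)^4 ≡ 22 (mod 67)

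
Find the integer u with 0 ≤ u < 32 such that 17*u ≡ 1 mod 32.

32 = 1×17 + 15
17 = 1×15 + 2
15 = 7×2 + 1
2 = 2×1 + 0
gcd(17, 32) = 1, so the inverse exists.
Bézout: 1 = 8×32 − 15×17.
So 17⁻¹ ≡ −15 ≡ 17 (mod 32).

17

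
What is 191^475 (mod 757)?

475 in binary is 111011011, i.e. 475 = 256 + 128 + 64 + 16 + 8 + 2 + 1.
191^1 ≡ 191 (mod 757)
191^2 ≡ 191^2 = 36481 ≡ 145 (mod 757)
191^4 ≡ 145^2 = 21025 ≡ 586 (mod 757)
191^8 ≡ 586^2 = 343396 ≡ 475 (mod 757)
191^16 ≡ 475^2 = 225625 ≡ 39 (mod 757)
191^32 ≡ 39^2 = 1521 ≡ 7 (mod 757)
191^64 ≡ 7^2 = 49 (mod 757)
191^128 ≡ 49^2 = 2401 ≡ 130 (mod 757)
191^256 ≡ 130^2 = 16900 ≡ 246 (mod 757)
191^475 = 191^256 · 191^128 · 191^64 · 191^16 · 191^8 · 191^2 · 191^1 ≡ 246 · 130 · 49 · 39 · 475 · 145 · 191 (mod 757).
Accumulate the product:
246 · 130 = 31980 ≡ 186
186 · 49 = 9114 ≡ 30
30 · 39 = 1170 ≡ 413
413 · 475 = 196175 ≡ 112
112 · 145 = 16240 ≡ 343
343 · 191 = 65513 ≡ 411

411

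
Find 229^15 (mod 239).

229

By square-and-multiply:
229^1 ≡ 229 (mod 239)
229^2 ≡ 229^2 = 52441 ≡ 100 (mod 239)
229^4 ≡ 100^2 = 10000 ≡ 201 (mod 239)
229^8 ≡ 201^2 = 40401 ≡ 10 (mod 239)
229^15 = 229^8 * 229^4 * 229^2 * 229^1 ≡ 10 * 201 * 100 * 229 (mod 239).
Accumulate the product:
10 * 201 = 2010 ≡ 98
98 * 100 = 9800 ≡ 1
1 * 229 = 229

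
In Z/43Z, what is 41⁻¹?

43 = 1×41 + 2
41 = 20×2 + 1
2 = 2×1 + 0
gcd(41, 43) = 1, so the inverse exists.
Bézout: 1 = −20×43 + 21×41.
So 41⁻¹ ≡ 21 (mod 43).

21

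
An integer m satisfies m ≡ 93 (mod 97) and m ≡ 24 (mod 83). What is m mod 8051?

190

97⁻¹ mod 83: 97×6 ≡ 1 (mod 83), so 97⁻¹ ≡ 6.
m = 93 + 97×((24 − 93)×6 mod 83) = 93 + 97×1 = 190.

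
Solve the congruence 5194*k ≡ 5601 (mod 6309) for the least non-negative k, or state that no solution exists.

gcd(5194, 6309) = 1, so a unique solution mod 6309 exists.
5194⁻¹ ≡ 1126 (mod 6309).
k ≡ 1126*5601 ≡ 4035 (mod 6309).

4035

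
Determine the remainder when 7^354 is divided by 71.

7^1 ≡ 7 (mod 71)
7^2 ≡ 7^2 = 49 (mod 71)
7^4 ≡ 49^2 = 2401 ≡ 58 (mod 71)
7^8 ≡ 58^2 = 3364 ≡ 27 (mod 71)
7^16 ≡ 27^2 = 729 ≡ 19 (mod 71)
7^32 ≡ 19^2 = 361 ≡ 6 (mod 71)
7^64 ≡ 6^2 = 36 (mod 71)
7^128 ≡ 36^2 = 1296 ≡ 18 (mod 71)
7^256 ≡ 18^2 = 324 ≡ 40 (mod 71)
7^354 = 7^256 × 7^64 × 7^32 × 7^2 ≡ 40 × 36 × 6 × 49 (mod 71).
Accumulate the product:
40 × 36 = 1440 ≡ 20
20 × 6 = 120 ≡ 49
49 × 49 = 2401 ≡ 58

58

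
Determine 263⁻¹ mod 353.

302

By the extended Euclidean algorithm:
353 = 1·263 + 90
263 = 2·90 + 83
90 = 1·83 + 7
83 = 11·7 + 6
7 = 1·6 + 1
6 = 6·1 + 0
gcd(263, 353) = 1, so the inverse exists.
Back-substitute for 1:
1 = 1·7 − 1·6
  = −1·83 + 12·7
  = 12·90 − 13·83
  = −13·263 + 38·90
  = 38·353 − 51·263
So 263⁻¹ ≡ −51 ≡ 302 (mod 353).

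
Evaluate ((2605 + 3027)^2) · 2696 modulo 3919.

826

2605 + 3027 = 5632 ≡ 1713 (mod 3919)
(1713)^2 ≡ 2957 (mod 3919)
2957 · 2696 = 7972072 ≡ 826 (mod 3919)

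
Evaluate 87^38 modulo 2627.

2463

38 in binary is 100110, i.e. 38 = 32 + 4 + 2.
87^1 ≡ 87 (mod 2627)
87^2 ≡ 87^2 = 7569 ≡ 2315 (mod 2627)
87^4 ≡ 2315^2 = 5359225 ≡ 145 (mod 2627)
87^8 ≡ 145^2 = 21025 ≡ 9 (mod 2627)
87^16 ≡ 9^2 = 81 (mod 2627)
87^32 ≡ 81^2 = 6561 ≡ 1307 (mod 2627)
87^38 = 87^32 * 87^4 * 87^2 ≡ 1307 * 145 * 2315 (mod 2627).
Accumulate the product:
1307 * 145 = 189515 ≡ 371
371 * 2315 = 858865 ≡ 2463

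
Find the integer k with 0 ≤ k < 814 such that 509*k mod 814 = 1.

By the extended Euclidean algorithm:
814 = 1×509 + 305
509 = 1×305 + 204
305 = 1×204 + 101
204 = 2×101 + 2
101 = 50×2 + 1
2 = 2×1 + 0
gcd(509, 814) = 1, so the inverse exists.
Bézout: 1 = 252×814 − 403×509.
So 509⁻¹ ≡ −403 ≡ 411 (mod 814).

411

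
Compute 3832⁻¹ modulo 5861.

By the extended Euclidean algorithm:
5861 = 1×3832 + 2029
3832 = 1×2029 + 1803
2029 = 1×1803 + 226
1803 = 7×226 + 221
226 = 1×221 + 5
221 = 44×5 + 1
5 = 5×1 + 0
gcd(3832, 5861) = 1, so the inverse exists.
Bézout: 1 = −763×5861 + 1167×3832.
So 3832⁻¹ ≡ 1167 (mod 5861).

1167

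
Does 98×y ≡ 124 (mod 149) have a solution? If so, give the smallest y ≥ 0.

gcd(98, 149) = 1, so a unique solution mod 149 exists.
98⁻¹ ≡ 111 (mod 149).
y ≡ 111×124 ≡ 56 (mod 149).

56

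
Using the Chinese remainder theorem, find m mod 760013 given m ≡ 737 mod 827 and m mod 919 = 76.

147116

827⁻¹ mod 919: 827·909 ≡ 1 (mod 919), so 827⁻¹ ≡ 909.
m = 737 + 827·((76 − 737)·909 mod 919) = 737 + 827·177 = 147116.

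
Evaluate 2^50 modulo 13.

2^1 ≡ 2 (mod 13)
2^2 ≡ 2^2 = 4 (mod 13)
2^4 ≡ 4^2 = 16 ≡ 3 (mod 13)
2^8 ≡ 3^2 = 9 (mod 13)
2^16 ≡ 9^2 = 81 ≡ 3 (mod 13)
2^32 ≡ 3^2 = 9 (mod 13)
2^50 = 2^32 * 2^16 * 2^2 ≡ 9 * 3 * 4 (mod 13).
Accumulate the product:
9 * 3 = 27 ≡ 1
1 * 4 = 4

4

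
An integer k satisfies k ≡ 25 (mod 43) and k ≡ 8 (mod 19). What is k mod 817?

43⁻¹ mod 19: 43*4 ≡ 1 (mod 19), so 43⁻¹ ≡ 4.
k = 25 + 43*((8 − 25)*4 mod 19) = 25 + 43*8 = 369.

369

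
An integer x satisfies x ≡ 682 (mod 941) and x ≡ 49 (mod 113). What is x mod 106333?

941⁻¹ mod 113: 941*55 ≡ 1 (mod 113), so 941⁻¹ ≡ 55.
x = 682 + 941*((49 − 682)*55 mod 113) = 682 + 941*102 = 96664.

96664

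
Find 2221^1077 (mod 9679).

By square-and-multiply:
1077 in binary is 10000110101, i.e. 1077 = 1024 + 32 + 16 + 4 + 1.
2221^1 ≡ 2221 (mod 9679)
2221^2 ≡ 2221^2 = 4932841 ≡ 6230 (mod 9679)
2221^4 ≡ 6230^2 = 38812900 ≡ 110 (mod 9679)
2221^8 ≡ 110^2 = 12100 ≡ 2421 (mod 9679)
2221^16 ≡ 2421^2 = 5861241 ≡ 5446 (mod 9679)
2221^32 ≡ 5446^2 = 29658916 ≡ 2460 (mod 9679)
2221^64 ≡ 2460^2 = 6051600 ≡ 2225 (mod 9679)
2221^128 ≡ 2225^2 = 4950625 ≡ 4656 (mod 9679)
2221^256 ≡ 4656^2 = 21678336 ≡ 7055 (mod 9679)
2221^512 ≡ 7055^2 = 49773025 ≡ 3607 (mod 9679)
2221^1024 ≡ 3607^2 = 13010449 ≡ 1873 (mod 9679)
2221^1077 = 2221^1024 × 2221^32 × 2221^16 × 2221^4 × 2221^1 ≡ 1873 × 2460 × 5446 × 110 × 2221 (mod 9679).
Accumulate the product:
1873 × 2460 = 4607580 ≡ 376
376 × 5446 = 2047696 ≡ 5427
5427 × 110 = 596970 ≡ 6551
6551 × 2221 = 14549771 ≡ 2234

2234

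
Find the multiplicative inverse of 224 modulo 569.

221

By the extended Euclidean algorithm:
569 = 2×224 + 121
224 = 1×121 + 103
121 = 1×103 + 18
103 = 5×18 + 13
18 = 1×13 + 5
13 = 2×5 + 3
5 = 1×3 + 2
3 = 1×2 + 1
2 = 2×1 + 0
gcd(224, 569) = 1, so the inverse exists.
Bézout: 1 = −87×569 + 221×224.
So 224⁻¹ ≡ 221 (mod 569).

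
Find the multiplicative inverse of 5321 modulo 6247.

4014

6247 = 1×5321 + 926
5321 = 5×926 + 691
926 = 1×691 + 235
691 = 2×235 + 221
235 = 1×221 + 14
221 = 15×14 + 11
14 = 1×11 + 3
11 = 3×3 + 2
3 = 1×2 + 1
2 = 2×1 + 0
gcd(5321, 6247) = 1, so the inverse exists.
Bézout: 1 = 1902×6247 − 2233×5321.
So 5321⁻¹ ≡ −2233 ≡ 4014 (mod 6247).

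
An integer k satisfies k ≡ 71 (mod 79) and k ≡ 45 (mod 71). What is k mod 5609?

79⁻¹ mod 71: 79·9 ≡ 1 (mod 71), so 79⁻¹ ≡ 9.
k = 71 + 79·((45 − 71)·9 mod 71) = 71 + 79·50 = 4021.
Check: 4021 mod 79 = 71, 4021 mod 71 = 45. ✓

4021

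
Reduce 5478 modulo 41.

5478 = 133·41 + 25, so 5478 ≡ 25 (mod 41).

25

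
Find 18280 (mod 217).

52

18280 = 84×217 + 52, so 18280 ≡ 52 (mod 217).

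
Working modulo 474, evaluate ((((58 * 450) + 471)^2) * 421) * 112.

58 * 450 = 26100 ≡ 30 (mod 474)
30 + 471 = 501 ≡ 27 (mod 474)
(27)^2 ≡ 255 (mod 474)
255 * 421 = 107355 ≡ 231 (mod 474)
231 * 112 = 25872 ≡ 276 (mod 474)

276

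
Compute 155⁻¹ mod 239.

202

239 = 1·155 + 84
155 = 1·84 + 71
84 = 1·71 + 13
71 = 5·13 + 6
13 = 2·6 + 1
6 = 6·1 + 0
gcd(155, 239) = 1, so the inverse exists.
Bézout: 1 = 24·239 − 37·155.
So 155⁻¹ ≡ −37 ≡ 202 (mod 239).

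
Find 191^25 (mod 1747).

1560

191^1 ≡ 191 (mod 1747)
191^2 ≡ 191^2 = 36481 ≡ 1541 (mod 1747)
191^4 ≡ 1541^2 = 2374681 ≡ 508 (mod 1747)
191^8 ≡ 508^2 = 258064 ≡ 1255 (mod 1747)
191^16 ≡ 1255^2 = 1575025 ≡ 978 (mod 1747)
191^25 = 191^16 * 191^8 * 191^1 ≡ 978 * 1255 * 191 (mod 1747).
Accumulate the product:
978 * 1255 = 1227390 ≡ 996
996 * 191 = 190236 ≡ 1560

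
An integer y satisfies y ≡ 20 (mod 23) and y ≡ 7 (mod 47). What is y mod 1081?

23⁻¹ mod 47: 23*45 ≡ 1 (mod 47), so 23⁻¹ ≡ 45.
y = 20 + 23*((7 − 20)*45 mod 47) = 20 + 23*26 = 618.

618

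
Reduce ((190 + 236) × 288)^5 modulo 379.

190 + 236 = 426 ≡ 47 (mod 379)
47 × 288 = 13536 ≡ 271 (mod 379)
(271)^5 ≡ 61 (mod 379)

61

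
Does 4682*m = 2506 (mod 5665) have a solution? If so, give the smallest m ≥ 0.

gcd(4682, 5665) = 1, so a unique solution mod 5665 exists.
4682⁻¹ ≡ 778 (mod 5665).
m ≡ 778*2506 ≡ 908 (mod 5665).

908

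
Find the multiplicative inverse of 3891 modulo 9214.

By the extended Euclidean algorithm:
9214 = 2×3891 + 1432
3891 = 2×1432 + 1027
1432 = 1×1027 + 405
1027 = 2×405 + 217
405 = 1×217 + 188
217 = 1×188 + 29
188 = 6×29 + 14
29 = 2×14 + 1
14 = 14×1 + 0
gcd(3891, 9214) = 1, so the inverse exists.
Back-substitute for 1:
1 = 1×29 − 2×14
  = −2×188 + 13×29
  = 13×217 − 15×188
  = −15×405 + 28×217
  = 28×1027 − 71×405
  = −71×1432 + 99×1027
  = 99×3891 − 269×1432
  = −269×9214 + 637×3891
So 3891⁻¹ ≡ 637 (mod 9214).

637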